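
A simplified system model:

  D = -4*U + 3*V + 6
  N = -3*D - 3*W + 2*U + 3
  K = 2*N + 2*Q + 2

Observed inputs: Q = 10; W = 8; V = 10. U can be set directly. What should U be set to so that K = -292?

U = -2

Substituting into the D equation gives D = -4*U + 36.
This gives N = 14*U - 129.
K becomes 28*U - 236.
Solve 28*U - 236 = -292: U = (-292 + 236) / 28 = -2.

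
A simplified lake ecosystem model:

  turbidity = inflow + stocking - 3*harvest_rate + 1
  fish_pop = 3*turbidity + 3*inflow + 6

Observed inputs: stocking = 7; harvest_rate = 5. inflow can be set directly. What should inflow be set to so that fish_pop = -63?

Substituting into the turbidity equation gives turbidity = inflow - 7.
Substituting into the fish_pop equation gives fish_pop = 6*inflow - 15.
Solve 6*inflow - 15 = -63: inflow = (-63 + 15) / 6 = -8.

inflow = -8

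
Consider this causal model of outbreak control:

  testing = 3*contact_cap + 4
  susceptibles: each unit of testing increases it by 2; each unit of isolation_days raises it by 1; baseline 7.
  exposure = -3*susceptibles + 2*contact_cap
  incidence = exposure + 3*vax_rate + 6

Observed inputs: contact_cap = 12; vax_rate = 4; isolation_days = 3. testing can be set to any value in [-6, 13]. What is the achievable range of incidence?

Intervening on testing fixes its value directly, overriding its dependence on contact_cap.
Substituting into the susceptibles equation gives susceptibles = 2*testing + 10.
Substituting into the exposure equation gives exposure = -6*testing - 6.
Substituting into the incidence equation gives incidence = -6*testing + 12.
Linear in testing, so extremes are at the endpoints: testing = -6 gives incidence = 48; testing = 13 gives incidence = -66.

-66 to 48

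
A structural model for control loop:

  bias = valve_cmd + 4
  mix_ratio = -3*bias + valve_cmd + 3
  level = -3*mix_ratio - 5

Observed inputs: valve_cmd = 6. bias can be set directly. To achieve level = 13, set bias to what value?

bias = 5

Intervening on bias fixes its value directly, overriding its dependence on valve_cmd.
Substituting into the mix_ratio equation gives mix_ratio = -3*bias + 9.
Substituting into the level equation gives level = 9*bias - 32.
Solve 9*bias - 32 = 13: bias = (13 + 32) / 9 = 5.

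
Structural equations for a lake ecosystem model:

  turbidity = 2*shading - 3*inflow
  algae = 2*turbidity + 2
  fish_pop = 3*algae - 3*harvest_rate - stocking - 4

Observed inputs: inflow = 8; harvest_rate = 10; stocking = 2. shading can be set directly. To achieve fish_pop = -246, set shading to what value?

shading = -6

Substituting into the turbidity equation gives turbidity = 2*shading - 24.
Substituting into the algae equation gives algae = 4*shading - 46.
Substituting into the fish_pop equation gives fish_pop = 12*shading - 174.
Solve 12*shading - 174 = -246: shading = (-246 + 174) / 12 = -6.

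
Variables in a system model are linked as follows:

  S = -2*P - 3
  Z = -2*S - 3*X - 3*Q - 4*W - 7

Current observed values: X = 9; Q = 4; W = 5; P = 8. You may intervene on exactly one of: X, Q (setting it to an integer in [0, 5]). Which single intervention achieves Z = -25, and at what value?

set Q = 3

Intervening on X: Z = -3*X - 1. Reaching -25 requires X = 8, outside [0, 5].
Intervening on Q: with other inputs at their observed values, Z = -3*Q - 16. Solving for -25 gives Q = 3, within [0, 5].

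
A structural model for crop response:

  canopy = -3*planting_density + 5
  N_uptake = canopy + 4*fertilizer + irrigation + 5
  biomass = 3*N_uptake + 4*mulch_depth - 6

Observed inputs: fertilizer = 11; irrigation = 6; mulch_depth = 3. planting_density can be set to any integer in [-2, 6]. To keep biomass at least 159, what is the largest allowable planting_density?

planting_density = 3

Substituting into the N_uptake equation gives N_uptake = -3*planting_density + 60.
This gives biomass = -9*planting_density + 186.
Require -9*planting_density + 186 ≥ 159, so planting_density ≤ 3.
The largest integer in [-2, 6] satisfying this is 3.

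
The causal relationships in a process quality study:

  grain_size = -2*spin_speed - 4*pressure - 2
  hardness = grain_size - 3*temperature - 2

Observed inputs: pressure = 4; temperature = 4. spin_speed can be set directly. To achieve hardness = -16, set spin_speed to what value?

Substituting into the grain_size equation gives grain_size = -2*spin_speed - 18.
So hardness = -2*spin_speed - 32.
Solve -2*spin_speed - 32 = -16: spin_speed = (-16 + 32) / -2 = -8.

spin_speed = -8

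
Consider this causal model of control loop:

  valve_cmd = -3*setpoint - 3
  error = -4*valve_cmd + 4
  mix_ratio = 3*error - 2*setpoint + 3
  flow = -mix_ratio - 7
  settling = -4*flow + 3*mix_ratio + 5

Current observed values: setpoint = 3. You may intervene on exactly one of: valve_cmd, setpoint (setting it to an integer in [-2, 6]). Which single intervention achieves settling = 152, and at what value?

Intervening on valve_cmd: settling = -84*valve_cmd + 96. Reaching 152 requires valve_cmd = -2/3, not an integer.
Intervening on setpoint: with other inputs at their observed values, settling = 238*setpoint + 390. Solving for 152 gives setpoint = -1, within [-2, 6].

set setpoint = -1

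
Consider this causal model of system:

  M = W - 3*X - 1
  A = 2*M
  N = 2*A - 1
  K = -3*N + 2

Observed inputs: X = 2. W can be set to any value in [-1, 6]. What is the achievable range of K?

Substituting into the M equation gives M = W - 7.
Substituting into the A equation gives A = 2*W - 14.
N becomes 4*W - 29.
This gives K = -12*W + 89.
Linear in W, so extremes are at the endpoints: W = -1 gives K = 101; W = 6 gives K = 17.

17 to 101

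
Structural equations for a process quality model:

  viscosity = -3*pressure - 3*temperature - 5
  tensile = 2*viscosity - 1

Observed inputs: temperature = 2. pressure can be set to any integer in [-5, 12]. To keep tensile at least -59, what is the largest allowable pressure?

Substituting into the viscosity equation gives viscosity = -3*pressure - 11.
This gives tensile = -6*pressure - 23.
Require -6*pressure - 23 ≥ -59, so pressure ≤ 6.
The largest integer in [-5, 12] satisfying this is 6.

pressure = 6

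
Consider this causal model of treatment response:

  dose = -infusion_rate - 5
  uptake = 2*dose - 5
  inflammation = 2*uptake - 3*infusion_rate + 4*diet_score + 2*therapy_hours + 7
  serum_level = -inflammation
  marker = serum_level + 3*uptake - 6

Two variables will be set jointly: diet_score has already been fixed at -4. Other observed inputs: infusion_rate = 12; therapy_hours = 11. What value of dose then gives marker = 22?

With diet_score held at -4:
Intervening on dose fixes its value directly, overriding its dependence on infusion_rate.
Substituting into the inflammation equation gives inflammation = 4*dose - 33.
serum_level becomes -4*dose + 33.
This gives marker = 2*dose + 12.
Solve 2*dose + 12 = 22: dose = (22 - 12) / 2 = 5.

dose = 5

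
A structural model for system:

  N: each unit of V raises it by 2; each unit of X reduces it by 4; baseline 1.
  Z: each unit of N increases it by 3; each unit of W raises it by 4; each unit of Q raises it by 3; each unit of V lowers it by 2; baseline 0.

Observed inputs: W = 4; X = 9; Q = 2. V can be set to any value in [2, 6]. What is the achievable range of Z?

-75 to -59

Substituting into the N equation gives N = 2*V - 35.
Substituting into the Z equation gives Z = 4*V - 83.
Linear in V, so extremes are at the endpoints: V = 2 gives Z = -75; V = 6 gives Z = -59.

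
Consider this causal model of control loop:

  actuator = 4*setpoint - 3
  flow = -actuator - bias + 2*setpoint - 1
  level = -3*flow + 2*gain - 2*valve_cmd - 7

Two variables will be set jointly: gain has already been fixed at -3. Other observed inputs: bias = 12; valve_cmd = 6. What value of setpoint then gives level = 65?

With gain held at -3:
Substituting into the flow equation gives flow = -2*setpoint - 10.
level becomes 6*setpoint + 5.
Solve 6*setpoint + 5 = 65: setpoint = (65 - 5) / 6 = 10.

setpoint = 10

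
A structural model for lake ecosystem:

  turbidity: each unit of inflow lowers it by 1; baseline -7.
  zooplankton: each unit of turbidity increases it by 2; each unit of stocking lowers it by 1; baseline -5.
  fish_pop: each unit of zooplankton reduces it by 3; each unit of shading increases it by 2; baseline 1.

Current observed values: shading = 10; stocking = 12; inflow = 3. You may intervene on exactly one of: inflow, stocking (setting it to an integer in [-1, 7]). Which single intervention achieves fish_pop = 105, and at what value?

set stocking = 3

Intervening on inflow: fish_pop = 6*inflow + 114. Reaching 105 requires inflow = -3/2, not an integer.
Intervening on stocking: with other inputs at their observed values, fish_pop = 3*stocking + 96. Solving for 105 gives stocking = 3, within [-1, 7].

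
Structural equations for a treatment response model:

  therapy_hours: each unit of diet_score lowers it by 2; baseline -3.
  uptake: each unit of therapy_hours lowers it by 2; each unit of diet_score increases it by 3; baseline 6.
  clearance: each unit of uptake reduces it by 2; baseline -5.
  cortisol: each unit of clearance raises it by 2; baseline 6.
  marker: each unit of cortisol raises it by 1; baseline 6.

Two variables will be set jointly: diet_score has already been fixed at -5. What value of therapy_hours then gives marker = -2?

With diet_score held at -5:
Intervening on therapy_hours fixes its value directly, overriding its dependence on diet_score.
Substituting into the uptake equation gives uptake = -2*therapy_hours - 9.
Substituting into the clearance equation gives clearance = 4*therapy_hours + 13.
Substituting into the cortisol equation gives cortisol = 8*therapy_hours + 32.
Substituting into the marker equation gives marker = 8*therapy_hours + 38.
Solve 8*therapy_hours + 38 = -2: therapy_hours = (-2 - 38) / 8 = -5.

therapy_hours = -5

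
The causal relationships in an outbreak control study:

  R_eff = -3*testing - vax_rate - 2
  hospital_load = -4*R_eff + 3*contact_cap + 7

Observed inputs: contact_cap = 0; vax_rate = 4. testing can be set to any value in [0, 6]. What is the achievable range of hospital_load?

31 to 103

Substituting into the R_eff equation gives R_eff = -3*testing - 6.
So hospital_load = 12*testing + 31.
Linear in testing, so extremes are at the endpoints: testing = 0 gives hospital_load = 31; testing = 6 gives hospital_load = 103.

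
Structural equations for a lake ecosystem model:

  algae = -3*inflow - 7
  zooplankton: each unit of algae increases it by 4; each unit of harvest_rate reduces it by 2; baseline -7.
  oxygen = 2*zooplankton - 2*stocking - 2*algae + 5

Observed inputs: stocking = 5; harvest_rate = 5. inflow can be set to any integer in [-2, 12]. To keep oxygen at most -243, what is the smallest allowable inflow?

Substituting into the zooplankton equation gives zooplankton = -12*inflow - 45.
Substituting into the oxygen equation gives oxygen = -18*inflow - 81.
Require -18*inflow - 81 ≤ -243, so inflow ≥ 9.
The smallest integer in [-2, 12] satisfying this is 9.

inflow = 9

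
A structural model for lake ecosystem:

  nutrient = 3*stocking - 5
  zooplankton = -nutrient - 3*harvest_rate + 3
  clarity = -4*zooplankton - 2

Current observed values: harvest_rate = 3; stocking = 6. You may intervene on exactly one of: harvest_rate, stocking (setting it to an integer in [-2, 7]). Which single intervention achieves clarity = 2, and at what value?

Intervening on harvest_rate: clarity = 12*harvest_rate + 38. Reaching 2 requires harvest_rate = -3, outside [-2, 7].
Intervening on stocking: with other inputs at their observed values, clarity = 12*stocking + 2. Solving for 2 gives stocking = 0, within [-2, 7].

set stocking = 0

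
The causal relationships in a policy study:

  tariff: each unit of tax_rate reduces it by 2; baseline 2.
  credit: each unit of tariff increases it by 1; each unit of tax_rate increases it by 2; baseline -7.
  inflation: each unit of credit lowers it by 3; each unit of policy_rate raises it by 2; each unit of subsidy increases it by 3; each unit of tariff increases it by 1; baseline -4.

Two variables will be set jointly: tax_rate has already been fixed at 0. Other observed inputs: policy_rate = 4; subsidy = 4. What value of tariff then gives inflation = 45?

tariff = -4

With tax_rate held at 0:
Intervening on tariff fixes its value directly, overriding its dependence on tax_rate.
Substituting into the credit equation gives credit = tariff - 7.
This gives inflation = -2*tariff + 37.
Solve -2*tariff + 37 = 45: tariff = (45 - 37) / -2 = -4.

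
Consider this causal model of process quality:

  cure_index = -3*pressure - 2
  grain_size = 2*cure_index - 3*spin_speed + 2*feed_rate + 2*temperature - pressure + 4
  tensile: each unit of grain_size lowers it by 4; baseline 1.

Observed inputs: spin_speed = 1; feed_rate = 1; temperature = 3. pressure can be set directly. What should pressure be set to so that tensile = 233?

pressure = 9

Substituting into the grain_size equation gives grain_size = -7*pressure + 5.
Substituting into the tensile equation gives tensile = 28*pressure - 19.
Solve 28*pressure - 19 = 233: pressure = (233 + 19) / 28 = 9.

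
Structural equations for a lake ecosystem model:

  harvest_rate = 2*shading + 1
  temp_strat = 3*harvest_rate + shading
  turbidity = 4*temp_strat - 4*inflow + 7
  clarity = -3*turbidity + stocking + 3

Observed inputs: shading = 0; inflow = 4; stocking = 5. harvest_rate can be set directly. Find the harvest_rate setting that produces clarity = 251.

Intervening on harvest_rate fixes its value directly, overriding its dependence on shading.
Substituting into the temp_strat equation gives temp_strat = 3*harvest_rate.
turbidity becomes 12*harvest_rate - 9.
This gives clarity = -36*harvest_rate + 35.
Solve -36*harvest_rate + 35 = 251: harvest_rate = (251 - 35) / -36 = -6.

harvest_rate = -6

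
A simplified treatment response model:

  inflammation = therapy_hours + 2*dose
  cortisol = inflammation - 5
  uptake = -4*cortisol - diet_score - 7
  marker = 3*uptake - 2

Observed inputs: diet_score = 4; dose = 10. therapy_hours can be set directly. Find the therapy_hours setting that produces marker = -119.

therapy_hours = -8

Substituting into the inflammation equation gives inflammation = therapy_hours + 20.
So cortisol = therapy_hours + 15.
This gives uptake = -4*therapy_hours - 71.
Substituting into the marker equation gives marker = -12*therapy_hours - 215.
Solve -12*therapy_hours - 215 = -119: therapy_hours = (-119 + 215) / -12 = -8.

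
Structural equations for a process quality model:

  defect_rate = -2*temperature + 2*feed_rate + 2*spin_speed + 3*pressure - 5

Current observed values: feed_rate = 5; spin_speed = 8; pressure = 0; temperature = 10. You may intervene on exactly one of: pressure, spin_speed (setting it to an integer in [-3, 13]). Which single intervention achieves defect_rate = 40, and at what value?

set pressure = 13

Intervening on pressure: with other inputs at their observed values, defect_rate = 3*pressure + 1. Solving for 40 gives pressure = 13, within [-3, 13].
Intervening on spin_speed: defect_rate = 2*spin_speed - 15. Reaching 40 requires spin_speed = 55/2, not an integer.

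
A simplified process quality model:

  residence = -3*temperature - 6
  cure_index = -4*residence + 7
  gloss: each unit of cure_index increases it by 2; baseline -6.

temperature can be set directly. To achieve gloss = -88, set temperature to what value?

temperature = -6

Substituting into the cure_index equation gives cure_index = 12*temperature + 31.
Substituting into the gloss equation gives gloss = 24*temperature + 56.
Solve 24*temperature + 56 = -88: temperature = (-88 - 56) / 24 = -6.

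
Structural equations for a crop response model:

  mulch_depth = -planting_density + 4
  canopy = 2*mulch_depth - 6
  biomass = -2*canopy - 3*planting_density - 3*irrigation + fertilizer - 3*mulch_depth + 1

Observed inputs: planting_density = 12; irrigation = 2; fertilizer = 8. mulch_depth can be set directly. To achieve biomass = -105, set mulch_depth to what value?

Intervening on mulch_depth fixes its value directly, overriding its dependence on planting_density.
Substituting into the biomass equation gives biomass = -7*mulch_depth - 21.
Solve -7*mulch_depth - 21 = -105: mulch_depth = (-105 + 21) / -7 = 12.

mulch_depth = 12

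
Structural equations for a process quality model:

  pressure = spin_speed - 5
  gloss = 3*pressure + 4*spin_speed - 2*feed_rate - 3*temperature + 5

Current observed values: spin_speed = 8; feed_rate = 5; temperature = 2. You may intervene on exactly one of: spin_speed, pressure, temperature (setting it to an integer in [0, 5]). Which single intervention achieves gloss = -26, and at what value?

Intervening on spin_speed: with other inputs at their observed values, gloss = 7*spin_speed - 26. Solving for -26 gives spin_speed = 0, within [0, 5].
Intervening on pressure: gloss = 3*pressure + 21. Reaching -26 requires pressure = -47/3, not an integer.
Intervening on temperature: gloss = -3*temperature + 36. Reaching -26 requires temperature = 62/3, not an integer.

set spin_speed = 0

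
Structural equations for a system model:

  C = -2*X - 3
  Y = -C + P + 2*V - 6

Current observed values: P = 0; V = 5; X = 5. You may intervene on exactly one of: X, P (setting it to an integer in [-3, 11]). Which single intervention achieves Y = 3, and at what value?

Intervening on X: with other inputs at their observed values, Y = 2*X + 7. Solving for 3 gives X = -2, within [-3, 11].
Intervening on P: Y = P + 17. Reaching 3 requires P = -14, outside [-3, 11].

set X = -2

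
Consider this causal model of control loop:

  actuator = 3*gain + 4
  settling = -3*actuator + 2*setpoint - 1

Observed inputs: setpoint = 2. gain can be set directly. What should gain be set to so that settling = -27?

gain = 2

Substituting into the settling equation gives settling = -9*gain - 9.
Solve -9*gain - 9 = -27: gain = (-27 + 9) / -9 = 2.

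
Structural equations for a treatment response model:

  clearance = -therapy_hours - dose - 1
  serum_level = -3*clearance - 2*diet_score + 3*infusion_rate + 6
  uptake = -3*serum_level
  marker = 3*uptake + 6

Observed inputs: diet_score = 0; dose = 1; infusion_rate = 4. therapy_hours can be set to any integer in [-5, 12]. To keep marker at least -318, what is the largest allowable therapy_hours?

therapy_hours = 4

Substituting into the clearance equation gives clearance = -therapy_hours - 2.
Substituting into the serum_level equation gives serum_level = 3*therapy_hours + 24.
Substituting into the uptake equation gives uptake = -9*therapy_hours - 72.
So marker = -27*therapy_hours - 210.
Require -27*therapy_hours - 210 ≥ -318, so therapy_hours ≤ 4.
The largest integer in [-5, 12] satisfying this is 4.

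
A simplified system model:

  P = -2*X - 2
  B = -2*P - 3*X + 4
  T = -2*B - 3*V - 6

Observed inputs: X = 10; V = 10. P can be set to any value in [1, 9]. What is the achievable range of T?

20 to 52

Intervening on P fixes its value directly, overriding its dependence on X.
Substituting into the B equation gives B = -2*P - 26.
Substituting into the T equation gives T = 4*P + 16.
Linear in P, so extremes are at the endpoints: P = 1 gives T = 20; P = 9 gives T = 52.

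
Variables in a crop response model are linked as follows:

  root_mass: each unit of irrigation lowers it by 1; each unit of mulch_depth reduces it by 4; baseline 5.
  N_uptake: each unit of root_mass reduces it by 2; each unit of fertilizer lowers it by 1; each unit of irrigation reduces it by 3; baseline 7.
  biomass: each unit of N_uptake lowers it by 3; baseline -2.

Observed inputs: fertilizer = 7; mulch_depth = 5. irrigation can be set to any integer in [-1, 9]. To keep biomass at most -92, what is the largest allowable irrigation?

irrigation = 0

Substituting into the root_mass equation gives root_mass = -irrigation - 15.
Substituting into the N_uptake equation gives N_uptake = -irrigation + 30.
Substituting into the biomass equation gives biomass = 3*irrigation - 92.
Require 3*irrigation - 92 ≤ -92, so irrigation ≤ 0.
The largest integer in [-1, 9] satisfying this is 0.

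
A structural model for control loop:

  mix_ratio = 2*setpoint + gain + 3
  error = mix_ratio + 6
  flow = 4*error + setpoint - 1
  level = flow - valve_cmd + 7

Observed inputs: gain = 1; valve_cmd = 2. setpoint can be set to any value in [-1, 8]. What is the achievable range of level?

Substituting into the mix_ratio equation gives mix_ratio = 2*setpoint + 4.
error becomes 2*setpoint + 10.
flow becomes 9*setpoint + 39.
So level = 9*setpoint + 44.
Linear in setpoint, so extremes are at the endpoints: setpoint = -1 gives level = 35; setpoint = 8 gives level = 116.

35 to 116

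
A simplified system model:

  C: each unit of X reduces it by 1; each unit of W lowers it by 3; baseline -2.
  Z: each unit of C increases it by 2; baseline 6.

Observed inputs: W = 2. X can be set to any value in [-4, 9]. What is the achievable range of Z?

Substituting into the C equation gives C = -X - 8.
This gives Z = -2*X - 10.
Linear in X, so extremes are at the endpoints: X = -4 gives Z = -2; X = 9 gives Z = -28.

-28 to -2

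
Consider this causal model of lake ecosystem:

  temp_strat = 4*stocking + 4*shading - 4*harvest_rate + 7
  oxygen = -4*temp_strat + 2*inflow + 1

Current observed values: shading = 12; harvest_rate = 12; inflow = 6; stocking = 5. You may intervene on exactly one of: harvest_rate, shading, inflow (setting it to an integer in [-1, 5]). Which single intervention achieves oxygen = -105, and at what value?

set inflow = 1

Intervening on harvest_rate: oxygen = 16*harvest_rate - 287. Reaching -105 requires harvest_rate = 91/8, not an integer.
Intervening on shading: oxygen = -16*shading + 97. Reaching -105 requires shading = 101/8, not an integer.
Intervening on inflow: with other inputs at their observed values, oxygen = 2*inflow - 107. Solving for -105 gives inflow = 1, within [-1, 5].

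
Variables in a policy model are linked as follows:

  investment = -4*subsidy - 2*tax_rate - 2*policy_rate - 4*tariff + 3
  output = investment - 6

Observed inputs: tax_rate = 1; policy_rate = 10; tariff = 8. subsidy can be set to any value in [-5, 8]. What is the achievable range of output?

Substituting into the investment equation gives investment = -4*subsidy - 51.
Substituting into the output equation gives output = -4*subsidy - 57.
Linear in subsidy, so extremes are at the endpoints: subsidy = -5 gives output = -37; subsidy = 8 gives output = -89.

-89 to -37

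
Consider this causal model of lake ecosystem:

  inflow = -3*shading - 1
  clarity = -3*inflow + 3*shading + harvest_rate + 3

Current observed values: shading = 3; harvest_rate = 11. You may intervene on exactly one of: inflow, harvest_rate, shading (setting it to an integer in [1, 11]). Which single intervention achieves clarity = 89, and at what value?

Intervening on inflow: clarity = -3*inflow + 23. Reaching 89 requires inflow = -22, outside [1, 11].
Intervening on harvest_rate: clarity = harvest_rate + 42. Reaching 89 requires harvest_rate = 47, outside [1, 11].
Intervening on shading: with other inputs at their observed values, clarity = 12*shading + 17. Solving for 89 gives shading = 6, within [1, 11].

set shading = 6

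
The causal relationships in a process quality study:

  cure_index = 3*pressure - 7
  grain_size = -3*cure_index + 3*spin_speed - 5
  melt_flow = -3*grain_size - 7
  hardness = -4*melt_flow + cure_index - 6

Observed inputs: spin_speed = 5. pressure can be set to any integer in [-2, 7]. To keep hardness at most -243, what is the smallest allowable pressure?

pressure = 6

Substituting into the grain_size equation gives grain_size = -9*pressure + 31.
So melt_flow = 27*pressure - 100.
This gives hardness = -105*pressure + 387.
Require -105*pressure + 387 ≤ -243, so pressure ≥ 6.
The smallest integer in [-2, 7] satisfying this is 6.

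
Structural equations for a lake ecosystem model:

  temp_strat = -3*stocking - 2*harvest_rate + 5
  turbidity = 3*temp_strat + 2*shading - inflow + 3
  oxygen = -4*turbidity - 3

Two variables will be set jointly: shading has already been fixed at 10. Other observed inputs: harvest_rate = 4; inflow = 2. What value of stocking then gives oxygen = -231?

stocking = -5

With shading held at 10:
Substituting into the temp_strat equation gives temp_strat = -3*stocking - 3.
So turbidity = -9*stocking + 12.
Substituting into the oxygen equation gives oxygen = 36*stocking - 51.
Solve 36*stocking - 51 = -231: stocking = (-231 + 51) / 36 = -5.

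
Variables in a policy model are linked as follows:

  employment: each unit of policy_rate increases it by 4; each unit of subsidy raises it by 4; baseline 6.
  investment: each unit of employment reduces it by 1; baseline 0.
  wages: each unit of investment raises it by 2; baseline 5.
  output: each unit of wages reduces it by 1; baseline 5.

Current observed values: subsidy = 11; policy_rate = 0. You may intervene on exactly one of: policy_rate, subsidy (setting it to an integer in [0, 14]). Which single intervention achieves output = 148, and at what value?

Intervening on policy_rate: with other inputs at their observed values, output = 8*policy_rate + 100. Solving for 148 gives policy_rate = 6, within [0, 14].
Intervening on subsidy: output = 8*subsidy + 12. Reaching 148 requires subsidy = 17, outside [0, 14].

set policy_rate = 6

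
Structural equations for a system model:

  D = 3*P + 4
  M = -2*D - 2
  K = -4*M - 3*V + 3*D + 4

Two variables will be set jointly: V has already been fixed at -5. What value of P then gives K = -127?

With V held at -5:
Substituting into the M equation gives M = -6*P - 10.
Substituting into the K equation gives K = 33*P + 71.
Solve 33*P + 71 = -127: P = (-127 - 71) / 33 = -6.

P = -6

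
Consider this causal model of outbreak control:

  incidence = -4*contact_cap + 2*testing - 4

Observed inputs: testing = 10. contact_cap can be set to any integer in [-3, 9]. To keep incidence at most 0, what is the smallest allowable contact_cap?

contact_cap = 4

Substituting into the incidence equation gives incidence = -4*contact_cap + 16.
Require -4*contact_cap + 16 ≤ 0, so contact_cap ≥ 4.
The smallest integer in [-3, 9] satisfying this is 4.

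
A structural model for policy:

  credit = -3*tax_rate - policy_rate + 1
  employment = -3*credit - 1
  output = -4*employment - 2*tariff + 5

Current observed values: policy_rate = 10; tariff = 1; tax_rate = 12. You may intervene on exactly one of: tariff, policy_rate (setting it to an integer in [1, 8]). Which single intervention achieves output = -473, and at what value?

Intervening on tariff: output = -2*tariff - 531. Reaching -473 requires tariff = -29, outside [1, 8].
Intervening on policy_rate: with other inputs at their observed values, output = -12*policy_rate - 413. Solving for -473 gives policy_rate = 5, within [1, 8].

set policy_rate = 5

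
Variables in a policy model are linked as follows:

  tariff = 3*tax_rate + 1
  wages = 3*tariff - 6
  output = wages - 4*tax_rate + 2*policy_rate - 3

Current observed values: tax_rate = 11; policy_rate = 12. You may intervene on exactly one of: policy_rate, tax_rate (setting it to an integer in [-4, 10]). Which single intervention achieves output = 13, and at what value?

set tax_rate = -1

Intervening on policy_rate: output = 2*policy_rate + 49. Reaching 13 requires policy_rate = -18, outside [-4, 10].
Intervening on tax_rate: with other inputs at their observed values, output = 5*tax_rate + 18. Solving for 13 gives tax_rate = -1, within [-4, 10].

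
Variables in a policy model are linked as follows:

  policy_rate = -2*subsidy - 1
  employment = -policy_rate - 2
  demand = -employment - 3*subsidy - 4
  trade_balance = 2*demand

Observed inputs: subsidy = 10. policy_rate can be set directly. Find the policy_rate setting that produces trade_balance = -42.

policy_rate = 11

Intervening on policy_rate fixes its value directly, overriding its dependence on subsidy.
Substituting into the demand equation gives demand = policy_rate - 32.
Substituting into the trade_balance equation gives trade_balance = 2*policy_rate - 64.
Solve 2*policy_rate - 64 = -42: policy_rate = (-42 + 64) / 2 = 11.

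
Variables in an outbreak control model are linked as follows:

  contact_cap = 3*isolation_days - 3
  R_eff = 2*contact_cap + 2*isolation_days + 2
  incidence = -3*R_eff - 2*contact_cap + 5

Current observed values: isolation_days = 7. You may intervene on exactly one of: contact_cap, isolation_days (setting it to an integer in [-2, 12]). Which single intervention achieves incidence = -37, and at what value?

set isolation_days = 2

Intervening on contact_cap: incidence = -8*contact_cap - 43. Reaching -37 requires contact_cap = -3/4, not an integer.
Intervening on isolation_days: with other inputs at their observed values, incidence = -30*isolation_days + 23. Solving for -37 gives isolation_days = 2, within [-2, 12].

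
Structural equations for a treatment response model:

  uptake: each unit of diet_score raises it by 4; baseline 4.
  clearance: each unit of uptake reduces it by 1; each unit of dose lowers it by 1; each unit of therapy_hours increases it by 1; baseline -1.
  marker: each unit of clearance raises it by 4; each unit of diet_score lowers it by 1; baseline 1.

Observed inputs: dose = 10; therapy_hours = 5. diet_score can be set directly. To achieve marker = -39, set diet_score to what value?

Substituting into the clearance equation gives clearance = -4*diet_score - 10.
Substituting into the marker equation gives marker = -17*diet_score - 39.
Solve -17*diet_score - 39 = -39: diet_score = (-39 + 39) / -17 = 0.

diet_score = 0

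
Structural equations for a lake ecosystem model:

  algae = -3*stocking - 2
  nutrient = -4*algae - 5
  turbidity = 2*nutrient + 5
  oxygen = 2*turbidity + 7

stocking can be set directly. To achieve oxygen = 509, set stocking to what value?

Substituting into the nutrient equation gives nutrient = 12*stocking + 3.
This gives turbidity = 24*stocking + 11.
Substituting into the oxygen equation gives oxygen = 48*stocking + 29.
Solve 48*stocking + 29 = 509: stocking = (509 - 29) / 48 = 10.

stocking = 10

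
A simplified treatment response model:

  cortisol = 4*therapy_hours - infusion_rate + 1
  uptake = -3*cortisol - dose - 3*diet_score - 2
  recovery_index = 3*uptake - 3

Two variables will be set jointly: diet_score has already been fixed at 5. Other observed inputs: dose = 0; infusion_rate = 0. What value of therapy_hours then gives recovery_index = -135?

therapy_hours = 2

With diet_score held at 5:
Substituting into the cortisol equation gives cortisol = 4*therapy_hours + 1.
uptake becomes -12*therapy_hours - 20.
recovery_index becomes -36*therapy_hours - 63.
Solve -36*therapy_hours - 63 = -135: therapy_hours = (-135 + 63) / -36 = 2.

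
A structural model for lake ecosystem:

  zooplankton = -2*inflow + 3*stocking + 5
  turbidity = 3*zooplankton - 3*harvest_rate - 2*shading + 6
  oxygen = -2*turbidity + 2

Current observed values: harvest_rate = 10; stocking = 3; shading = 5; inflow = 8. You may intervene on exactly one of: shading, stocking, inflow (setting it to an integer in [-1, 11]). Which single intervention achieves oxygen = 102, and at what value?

Intervening on shading: with other inputs at their observed values, oxygen = 4*shading + 62. Solving for 102 gives shading = 10, within [-1, 11].
Intervening on stocking: oxygen = -18*stocking + 136. Reaching 102 requires stocking = 17/9, not an integer.
Intervening on inflow: oxygen = 12*inflow - 14. Reaching 102 requires inflow = 29/3, not an integer.

set shading = 10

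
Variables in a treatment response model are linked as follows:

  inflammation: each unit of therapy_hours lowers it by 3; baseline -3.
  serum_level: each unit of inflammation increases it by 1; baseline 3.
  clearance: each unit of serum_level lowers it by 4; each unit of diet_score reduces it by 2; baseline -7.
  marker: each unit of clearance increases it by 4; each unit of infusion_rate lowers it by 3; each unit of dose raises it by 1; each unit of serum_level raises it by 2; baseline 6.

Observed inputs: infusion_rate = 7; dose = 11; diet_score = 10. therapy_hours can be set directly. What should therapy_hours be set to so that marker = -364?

therapy_hours = -6

Substituting into the serum_level equation gives serum_level = -3*therapy_hours.
clearance becomes 12*therapy_hours - 27.
marker becomes 42*therapy_hours - 112.
Solve 42*therapy_hours - 112 = -364: therapy_hours = (-364 + 112) / 42 = -6.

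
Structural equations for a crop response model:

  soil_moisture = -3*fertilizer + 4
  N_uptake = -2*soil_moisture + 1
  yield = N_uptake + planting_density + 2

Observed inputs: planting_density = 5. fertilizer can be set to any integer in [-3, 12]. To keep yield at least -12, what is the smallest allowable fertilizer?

fertilizer = -2

Substituting into the N_uptake equation gives N_uptake = 6*fertilizer - 7.
yield becomes 6*fertilizer.
Require 6*fertilizer ≥ -12, so fertilizer ≥ -2.
The smallest integer in [-3, 12] satisfying this is -2.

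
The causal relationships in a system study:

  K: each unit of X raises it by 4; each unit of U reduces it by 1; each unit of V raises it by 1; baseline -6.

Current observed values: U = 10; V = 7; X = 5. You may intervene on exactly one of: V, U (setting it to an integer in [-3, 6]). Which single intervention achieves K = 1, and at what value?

Intervening on V: with other inputs at their observed values, K = V + 4. Solving for 1 gives V = -3, within [-3, 6].
Intervening on U: K = -U + 21. Reaching 1 requires U = 20, outside [-3, 6].

set V = -3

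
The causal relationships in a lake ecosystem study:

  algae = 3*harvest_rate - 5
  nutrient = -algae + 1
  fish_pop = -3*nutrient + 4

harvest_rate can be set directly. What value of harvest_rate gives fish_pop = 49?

Substituting into the nutrient equation gives nutrient = -3*harvest_rate + 6.
Substituting into the fish_pop equation gives fish_pop = 9*harvest_rate - 14.
Solve 9*harvest_rate - 14 = 49: harvest_rate = (49 + 14) / 9 = 7.

harvest_rate = 7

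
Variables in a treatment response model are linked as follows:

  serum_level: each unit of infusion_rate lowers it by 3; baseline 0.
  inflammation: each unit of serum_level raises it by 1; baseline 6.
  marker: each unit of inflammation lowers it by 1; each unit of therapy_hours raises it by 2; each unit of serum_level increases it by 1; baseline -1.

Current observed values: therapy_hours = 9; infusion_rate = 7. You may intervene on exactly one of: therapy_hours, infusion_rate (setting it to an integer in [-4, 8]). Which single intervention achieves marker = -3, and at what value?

set therapy_hours = 2

Intervening on therapy_hours: with other inputs at their observed values, marker = 2*therapy_hours - 7. Solving for -3 gives therapy_hours = 2, within [-4, 8].
Intervening on infusion_rate: the paths from infusion_rate to marker cancel (net effect zero), leaving marker = 11; -3 is unreachable this way.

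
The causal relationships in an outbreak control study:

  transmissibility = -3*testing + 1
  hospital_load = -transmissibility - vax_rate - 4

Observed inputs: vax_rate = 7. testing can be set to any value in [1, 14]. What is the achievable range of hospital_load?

Substituting into the hospital_load equation gives hospital_load = 3*testing - 12.
Linear in testing, so extremes are at the endpoints: testing = 1 gives hospital_load = -9; testing = 14 gives hospital_load = 30.

-9 to 30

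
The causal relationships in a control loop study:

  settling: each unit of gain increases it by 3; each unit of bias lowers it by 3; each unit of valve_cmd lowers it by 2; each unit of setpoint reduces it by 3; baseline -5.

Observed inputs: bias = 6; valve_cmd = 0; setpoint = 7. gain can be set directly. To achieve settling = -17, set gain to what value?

gain = 9

Substituting into the settling equation gives settling = 3*gain - 44.
Solve 3*gain - 44 = -17: gain = (-17 + 44) / 3 = 9.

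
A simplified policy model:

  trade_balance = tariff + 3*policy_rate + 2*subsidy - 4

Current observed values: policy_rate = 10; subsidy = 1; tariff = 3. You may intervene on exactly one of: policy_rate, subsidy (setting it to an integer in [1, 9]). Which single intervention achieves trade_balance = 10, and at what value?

set policy_rate = 3

Intervening on policy_rate: with other inputs at their observed values, trade_balance = 3*policy_rate + 1. Solving for 10 gives policy_rate = 3, within [1, 9].
Intervening on subsidy: trade_balance = 2*subsidy + 29. Reaching 10 requires subsidy = -19/2, not an integer.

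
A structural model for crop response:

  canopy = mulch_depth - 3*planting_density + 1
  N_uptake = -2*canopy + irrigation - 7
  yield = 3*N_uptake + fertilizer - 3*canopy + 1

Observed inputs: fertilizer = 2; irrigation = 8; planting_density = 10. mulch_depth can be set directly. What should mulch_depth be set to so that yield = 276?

mulch_depth = -1

Substituting into the canopy equation gives canopy = mulch_depth - 29.
Substituting into the N_uptake equation gives N_uptake = -2*mulch_depth + 59.
yield becomes -9*mulch_depth + 267.
Solve -9*mulch_depth + 267 = 276: mulch_depth = (276 - 267) / -9 = -1.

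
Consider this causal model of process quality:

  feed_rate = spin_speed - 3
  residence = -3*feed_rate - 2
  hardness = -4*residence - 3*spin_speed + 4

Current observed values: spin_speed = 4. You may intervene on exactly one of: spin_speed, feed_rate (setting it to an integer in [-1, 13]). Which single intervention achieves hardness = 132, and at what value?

set feed_rate = 11

Intervening on spin_speed: hardness = 9*spin_speed - 24. Reaching 132 requires spin_speed = 52/3, not an integer.
Intervening on feed_rate: with other inputs at their observed values, hardness = 12*feed_rate. Solving for 132 gives feed_rate = 11, within [-1, 13].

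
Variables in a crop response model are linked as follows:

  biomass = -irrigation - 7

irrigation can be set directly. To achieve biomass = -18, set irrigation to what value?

Solve -irrigation - 7 = -18: irrigation = (-18 + 7) / -1 = 11.

irrigation = 11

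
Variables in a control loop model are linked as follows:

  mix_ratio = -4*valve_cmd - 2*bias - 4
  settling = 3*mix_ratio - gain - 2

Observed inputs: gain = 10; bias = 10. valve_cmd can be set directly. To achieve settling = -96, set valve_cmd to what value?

Substituting into the mix_ratio equation gives mix_ratio = -4*valve_cmd - 24.
Substituting into the settling equation gives settling = -12*valve_cmd - 84.
Solve -12*valve_cmd - 84 = -96: valve_cmd = (-96 + 84) / -12 = 1.

valve_cmd = 1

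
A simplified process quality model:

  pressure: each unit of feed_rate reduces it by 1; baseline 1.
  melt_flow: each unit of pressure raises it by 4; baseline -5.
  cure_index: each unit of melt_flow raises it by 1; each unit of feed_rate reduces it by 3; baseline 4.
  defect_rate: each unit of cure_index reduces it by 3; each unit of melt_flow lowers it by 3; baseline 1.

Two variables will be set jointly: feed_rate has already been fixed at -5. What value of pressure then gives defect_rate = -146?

With feed_rate held at -5:
Intervening on pressure fixes its value directly, overriding its dependence on feed_rate.
Substituting into the cure_index equation gives cure_index = 4*pressure + 14.
This gives defect_rate = -24*pressure - 26.
Solve -24*pressure - 26 = -146: pressure = (-146 + 26) / -24 = 5.

pressure = 5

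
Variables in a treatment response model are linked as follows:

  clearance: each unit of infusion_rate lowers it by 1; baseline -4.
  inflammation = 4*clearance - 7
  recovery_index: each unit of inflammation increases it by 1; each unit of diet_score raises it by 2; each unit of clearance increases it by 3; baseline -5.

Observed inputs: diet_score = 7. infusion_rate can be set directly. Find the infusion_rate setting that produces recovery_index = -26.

Substituting into the inflammation equation gives inflammation = -4*infusion_rate - 23.
Substituting into the recovery_index equation gives recovery_index = -7*infusion_rate - 26.
Solve -7*infusion_rate - 26 = -26: infusion_rate = (-26 + 26) / -7 = 0.

infusion_rate = 0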